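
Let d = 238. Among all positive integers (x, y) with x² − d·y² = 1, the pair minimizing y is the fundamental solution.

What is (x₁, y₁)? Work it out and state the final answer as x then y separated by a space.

√238 = [15; 2,2,1,14,1,2,2,30, …], period ℓ=8 (even) → k=7
k=0  a_k=15  p_k/q_k = 15/1
k=1  a_k=2  p_k/q_k = 31/2
k=2  a_k=2  p_k/q_k = 77/5
k=3  a_k=1  p_k/q_k = 108/7
…
k=6  a_k=2  p_k/q_k = 4983/323
k=7  a_k=2  p_k/q_k = 11663/756
fundamental: x₁=11663, y₁=756  (since 136025569 − 238·571536 = 1)

11663 756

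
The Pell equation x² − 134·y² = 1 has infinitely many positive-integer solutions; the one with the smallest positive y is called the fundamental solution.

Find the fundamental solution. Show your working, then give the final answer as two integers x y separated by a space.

145925 12606

√134 = [11; 1,1,2,1,3,…,1,1,22, …], period ℓ=14 (even) → k=13
a_0=11:  p_0=11·1+0=11,  q_0=11·0+1=1
a_1=1:  p_1=1·11+1=12,  q_1=1·1+0=1
…
a_8=1:  p_8=1·4121+382=4503,  q_8=1·356+33=389
a_9=3:  p_9=3·4503+4121=17630,  q_9=3·389+356=1523
a_10=1:  p_10=1·17630+4503=22133,  q_10=1·1523+389=1912
…
a_12=1:  p_12=1·61896+22133=84029,  q_12=1·5347+1912=7259
a_13=1:  p_13=1·84029+61896=145925,  q_13=1·7259+5347=12606
→ (145925, 12606).  Check: 145925²=21294105625, 134·12606²=21294105624, difference 1.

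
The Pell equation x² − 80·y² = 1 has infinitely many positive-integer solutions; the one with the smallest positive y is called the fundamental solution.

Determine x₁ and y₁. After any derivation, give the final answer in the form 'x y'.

9 1

d=80: √d = [8; 1,16] (ℓ=2, even), read p_1/q_1
a_0=8:  p_0=8·1+0=8,  q_0=8·0+1=1
a_1=1:  p_1=1·8+1=9,  q_1=1·1+0=1
fundamental: x₁=9, y₁=1  (since 81 − 80·1 = 1)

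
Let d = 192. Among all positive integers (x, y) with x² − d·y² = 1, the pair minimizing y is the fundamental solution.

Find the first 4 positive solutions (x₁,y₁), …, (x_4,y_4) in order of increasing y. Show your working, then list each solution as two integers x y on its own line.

97 7
18817 1358
3650401 263445
708158977 51106972

√192 = [13; 1,5,1,26, …], period ℓ=4 (even) → k=3
k=0  a_k=13  p_k/q_k = 13/1
…
k=2  a_k=5  p_k/q_k = 83/6
k=3  a_k=1  p_k/q_k = 97/7
(x₁, y₁) = (97, 7);  97² − 192·7² = 1 ✓
k=2:  x_2 = 97·97+192·7·7 = 18817,  y_2 = 97·7+7·97 = 1358
k=3:  x_3 = 97·18817+192·7·1358 = 3650401,  y_3 = 97·1358+7·18817 = 263445
k=4:  x_4 = 97·3650401+192·7·263445 = 708158977,  y_4 = 97·263445+7·3650401 = 51106972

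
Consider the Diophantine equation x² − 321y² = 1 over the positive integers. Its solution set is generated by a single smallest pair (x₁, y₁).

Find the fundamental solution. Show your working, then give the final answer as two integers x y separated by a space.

215 12

√321 → a₀=17, period (1,10,1,34); ℓ=4 even so k=3
i=0: a=17 ⇒ p=17, q=1
i=1: a=1 ⇒ p=18, q=1
i=2: a=10 ⇒ p=197, q=11
i=3: a=1 ⇒ p=215, q=12
(x₁, y₁) = (215, 12);  215² − 321·12² = 1 ✓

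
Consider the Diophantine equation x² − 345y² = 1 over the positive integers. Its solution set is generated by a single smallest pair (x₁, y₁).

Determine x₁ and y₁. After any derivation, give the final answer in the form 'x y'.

6761 364

√345 = [18; 1,1,2,1,6,1,2,1,1,36, …], period ℓ=10 (even) → k=9
a_0=18:  p_0=18·1+0=18,  q_0=18·0+1=1
…
a_4=1:  p_4=1·93+37=130,  q_4=1·5+2=7
a_5=6:  p_5=6·130+93=873,  q_5=6·7+5=47
a_6=1:  p_6=1·873+130=1003,  q_6=1·47+7=54
…
a_8=1:  p_8=1·2879+1003=3882,  q_8=1·155+54=209
a_9=1:  p_9=1·3882+2879=6761,  q_9=1·209+155=364
(x₁, y₁) = (6761, 364);  6761² − 345·364² = 1 ✓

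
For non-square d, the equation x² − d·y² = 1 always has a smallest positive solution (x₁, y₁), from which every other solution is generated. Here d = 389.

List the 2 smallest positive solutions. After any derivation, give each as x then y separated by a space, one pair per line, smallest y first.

3287049 166660
21609382256801 1095639172680

√389 → a₀=19, period (1,2,1,1,1,1,2,1,38); ℓ=9 odd so k=17
i=0: a=19 ⇒ p=19, q=1
i=1: a=1 ⇒ p=20, q=1
i=2: a=2 ⇒ p=59, q=3
i=3: a=1 ⇒ p=79, q=4
i=4: a=1 ⇒ p=138, q=7
…
i=8: a=1 ⇒ p=1282, q=65
…
i=10: a=1 ⇒ p=50925, q=2582
…
i=12: a=1 ⇒ p=202418, q=10263
i=13: a=1 ⇒ p=353911, q=17944
i=14: a=1 ⇒ p=556329, q=28207
…
i=16: a=2 ⇒ p=2376809, q=120509
i=17: a=1 ⇒ p=3287049, q=166660
(x₁, y₁) = (3287049, 166660);  3287049² − 389·166660² = 1 ✓
(3287049+166660√389)^2 = 21609382256801 + 1095639172680√389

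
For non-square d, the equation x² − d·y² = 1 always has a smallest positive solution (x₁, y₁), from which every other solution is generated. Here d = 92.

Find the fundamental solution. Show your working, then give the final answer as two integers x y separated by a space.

1151 120

[9; 1,1,2,4,2,1,1,18] for √92; ℓ=8 ⇒ convergent index 7
i=0: a=9 ⇒ p=9, q=1
i=1: a=1 ⇒ p=10, q=1
i=2: a=1 ⇒ p=19, q=2
i=3: a=2 ⇒ p=48, q=5
i=4: a=4 ⇒ p=211, q=22
i=5: a=2 ⇒ p=470, q=49
i=6: a=1 ⇒ p=681, q=71
i=7: a=1 ⇒ p=1151, q=120
(x₁, y₁) = (1151, 120);  1151² − 92·120² = 1 ✓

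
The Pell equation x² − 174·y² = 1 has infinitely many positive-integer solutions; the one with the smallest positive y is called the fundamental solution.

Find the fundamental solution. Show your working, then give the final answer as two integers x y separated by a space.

√174 → a₀=13, period (5,4,5,26); ℓ=4 even so k=3
step 0: (13, 1)  from 13·(1,0) + (0,1)
…
step 2: (277, 21)  from 4·(66,5) + (13,1)
step 3: (1451, 110)  from 5·(277,21) + (66,5)
fundamental: x₁=1451, y₁=110  (since 2105401 − 174·12100 = 1)

1451 110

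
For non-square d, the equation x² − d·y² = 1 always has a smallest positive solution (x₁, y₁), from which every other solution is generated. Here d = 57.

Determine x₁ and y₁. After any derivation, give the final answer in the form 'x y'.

√57 = [7; 1,1,4,1,1,14, …], period ℓ=6 (even) → k=5
a_0=7:  p_0=7·1+0=7,  q_0=7·0+1=1
a_1=1:  p_1=1·7+1=8,  q_1=1·1+0=1
…
a_4=1:  p_4=1·68+15=83,  q_4=1·9+2=11
a_5=1:  p_5=1·83+68=151,  q_5=1·11+9=20
(x₁, y₁) = (151, 20);  151² − 57·20² = 1 ✓

151 20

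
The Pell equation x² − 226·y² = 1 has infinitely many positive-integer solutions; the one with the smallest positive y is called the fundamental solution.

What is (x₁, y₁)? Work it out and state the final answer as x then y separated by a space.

451 30

√226 → a₀=15, period (30); ℓ=1 odd so k=1
k=0  a_k=15  p_k/q_k = 15/1
k=1  a_k=30  p_k/q_k = 451/30
(x₁, y₁) = (451, 30);  451² − 226·30² = 1 ✓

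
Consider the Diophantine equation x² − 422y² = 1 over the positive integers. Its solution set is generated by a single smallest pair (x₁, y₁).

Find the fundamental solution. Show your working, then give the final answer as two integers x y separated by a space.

7022501 341850

d=422: √d = [20; 1,1,5,2,1,…,1,1,40] (ℓ=14, even), read p_13/q_13
step 0: (20, 1)  from 20·(1,0) + (0,1)
step 1: (21, 1)  from 1·(20,1) + (1,0)
step 2: (41, 2)  from 1·(21,1) + (20,1)
step 3: (226, 11)  from 5·(41,2) + (21,1)
step 4: (493, 24)  from 2·(226,11) + (41,2)
step 5: (719, 35)  from 1·(493,24) + (226,11)
…
step 7: (53719, 2615)  from 20·(2650,129) + (719,35)
step 8: (163807, 7974)  from 3·(53719,2615) + (2650,129)
…
step 10: (598859, 29152)  from 2·(217526,10589) + (163807,7974)
step 11: (3211821, 156349)  from 5·(598859,29152) + (217526,10589)
step 12: (3810680, 185501)  from 1·(3211821,156349) + (598859,29152)
step 13: (7022501, 341850)  from 1·(3810680,185501) + (3211821,156349)
→ (7022501, 341850).  Check: 7022501²=49315520295001, 422·341850²=49315520295000, difference 1.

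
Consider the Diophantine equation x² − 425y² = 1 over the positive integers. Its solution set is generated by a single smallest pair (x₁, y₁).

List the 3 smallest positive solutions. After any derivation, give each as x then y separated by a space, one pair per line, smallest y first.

√425 → a₀=20, period (1,1,1,1,1,1,40); ℓ=7 odd so k=13
k=0  a_k=20  p_k/q_k = 20/1
k=1  a_k=1  p_k/q_k = 21/1
k=2  a_k=1  p_k/q_k = 41/2
k=3  a_k=1  p_k/q_k = 62/3
k=4  a_k=1  p_k/q_k = 103/5
…
k=6  a_k=1  p_k/q_k = 268/13
…
k=8  a_k=1  p_k/q_k = 11153/541
…
k=10  a_k=1  p_k/q_k = 33191/1610
…
k=12  a_k=1  p_k/q_k = 88420/4289
k=13  a_k=1  p_k/q_k = 143649/6968
→ (143649, 6968).  Check: 143649²=20635035201, 425·6968²=20635035200, difference 1.
k=2:  x_2 = 143649·143649+425·6968·6968 = 41270070401,  y_2 = 143649·6968+6968·143649 = 2001892464
k=3:  x_3 = 143649·41270070401+425·6968·2001892464 = 11856808685922849,  y_3 = 143649·2001892464+6968·41270070401 = 575139701115304

143649 6968
41270070401 2001892464
11856808685922849 575139701115304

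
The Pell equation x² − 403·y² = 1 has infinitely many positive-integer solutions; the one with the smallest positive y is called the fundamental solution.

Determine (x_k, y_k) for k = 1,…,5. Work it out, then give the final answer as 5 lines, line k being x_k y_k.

669878 33369
897473069767 44706317964
1202394930058086974 59895557730143415
1610915821914004898868577 80245432842261314788776
2158234137903017152358511160238 107509300122956754498421235241

√403 = [20; 13,2,1,3,1,3,1,2,13,40, …], period ℓ=10 (even) → k=9
i=0: a=20 ⇒ p=20, q=1
i=1: a=13 ⇒ p=261, q=13
…
i=3: a=1 ⇒ p=803, q=40
…
i=6: a=3 ⇒ p=14213, q=708
i=7: a=1 ⇒ p=17967, q=895
i=8: a=2 ⇒ p=50147, q=2498
i=9: a=13 ⇒ p=669878, q=33369
(x₁, y₁) = (669878, 33369);  669878² − 403·33369² = 1 ✓
k=2:  x_2 = 669878·669878+403·33369·33369 = 897473069767,  y_2 = 669878·33369+33369·669878 = 44706317964
k=3:  x_3 = 669878·897473069767+403·33369·44706317964 = 1202394930058086974,  y_3 = 669878·44706317964+33369·897473069767 = 59895557730143415
k=4:  x_4 = 669878·1202394930058086974+403·33369·59895557730143415 = 1610915821914004898868577,  y_4 = 669878·59895557730143415+33369·1202394930058086974 = 80245432842261314788776
k=5:  x_5 = 669878·1610915821914004898868577+403·33369·80245432842261314788776 = 2158234137903017152358511160238,  y_5 = 669878·80245432842261314788776+33369·1610915821914004898868577 = 107509300122956754498421235241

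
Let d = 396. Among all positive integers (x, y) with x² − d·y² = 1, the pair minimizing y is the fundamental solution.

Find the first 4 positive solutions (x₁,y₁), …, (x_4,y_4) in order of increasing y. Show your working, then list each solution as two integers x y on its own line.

d=396: √d = [19; 1,8,1,38] (ℓ=4, even), read p_3/q_3
i=0: a=19 ⇒ p=19, q=1
…
i=2: a=8 ⇒ p=179, q=9
i=3: a=1 ⇒ p=199, q=10
fundamental: x₁=199, y₁=10  (since 39601 − 396·100 = 1)
(199+10√396)^2 = 79201 + 3980√396
(199+10√396)^3 = 31521799 + 1584030√396
(199+10√396)^4 = 12545596801 + 630439960√396

199 10
79201 3980
31521799 1584030
12545596801 630439960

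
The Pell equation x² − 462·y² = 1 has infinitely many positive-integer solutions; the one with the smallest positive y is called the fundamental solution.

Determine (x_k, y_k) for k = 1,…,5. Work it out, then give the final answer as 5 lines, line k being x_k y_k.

√462 = [21; 2,42, …], period ℓ=2 (even) → k=1
step 0: (21, 1)  from 21·(1,0) + (0,1)
step 1: (43, 2)  from 2·(21,1) + (1,0)
→ (43, 2).  Check: 43²=1849, 462·2²=1848, difference 1.
(x_2, y_2) = (43·43 + 462·2·2, 43·2 + 2·43) = (3697, 172)
(x_3, y_3) = (43·3697 + 462·2·172, 43·172 + 2·3697) = (317899, 14790)
(x_4, y_4) = (43·317899 + 462·2·14790, 43·14790 + 2·317899) = (27335617, 1271768)
(x_5, y_5) = (43·27335617 + 462·2·1271768, 43·1271768 + 2·27335617) = (2350545163, 109357258)

43 2
3697 172
317899 14790
27335617 1271768
2350545163 109357258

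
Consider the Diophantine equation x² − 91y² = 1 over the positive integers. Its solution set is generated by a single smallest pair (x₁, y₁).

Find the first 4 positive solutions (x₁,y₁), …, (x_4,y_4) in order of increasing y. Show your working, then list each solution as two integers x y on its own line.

1574 165
4954951 519420
15598184174 1635133995
49103078824801 5147401296840

d=91: √d = [9; 1,1,5,1,5,1,1,18] (ℓ=8, even), read p_7/q_7
k=0  a_k=9  p_k/q_k = 9/1
…
k=4  a_k=1  p_k/q_k = 124/13
k=5  a_k=5  p_k/q_k = 725/76
k=6  a_k=1  p_k/q_k = 849/89
k=7  a_k=1  p_k/q_k = 1574/165
fundamental: x₁=1574, y₁=165  (since 2477476 − 91·27225 = 1)
k=2:  x_2 = 1574·1574+91·165·165 = 4954951,  y_2 = 1574·165+165·1574 = 519420
k=3:  x_3 = 1574·4954951+91·165·519420 = 15598184174,  y_3 = 1574·519420+165·4954951 = 1635133995
k=4:  x_4 = 1574·15598184174+91·165·1635133995 = 49103078824801,  y_4 = 1574·1635133995+165·15598184174 = 5147401296840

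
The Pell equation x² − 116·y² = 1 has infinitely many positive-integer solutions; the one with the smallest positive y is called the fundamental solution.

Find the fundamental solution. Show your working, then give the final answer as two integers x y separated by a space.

√116 = [10; 1,3,2,1,4,1,2,3,1,20, …], period ℓ=10 (even) → k=9
step 0: (10, 1)  from 10·(1,0) + (0,1)
…
step 3: (97, 9)  from 2·(43,4) + (11,1)
…
step 8: (7550, 701)  from 3·(2251,209) + (797,74)
step 9: (9801, 910)  from 1·(7550,701) + (2251,209)
→ (9801, 910).  Check: 9801²=96059601, 116·910²=96059600, difference 1.

9801 910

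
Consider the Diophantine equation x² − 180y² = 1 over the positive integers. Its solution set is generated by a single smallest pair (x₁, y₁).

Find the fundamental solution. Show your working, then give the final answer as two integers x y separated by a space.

161 12

√180 → a₀=13, period (2,2,2,26); ℓ=4 even so k=3
a_0=13:  p_0=13·1+0=13,  q_0=13·0+1=1
a_1=2:  p_1=2·13+1=27,  q_1=2·1+0=2
a_2=2:  p_2=2·27+13=67,  q_2=2·2+1=5
a_3=2:  p_3=2·67+27=161,  q_3=2·5+2=12
fundamental: x₁=161, y₁=12  (since 25921 − 180·144 = 1)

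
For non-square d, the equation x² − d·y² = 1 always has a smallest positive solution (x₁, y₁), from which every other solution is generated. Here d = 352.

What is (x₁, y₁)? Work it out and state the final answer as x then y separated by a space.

[18; 1,3,5,9,5,3,1,36] for √352; ℓ=8 ⇒ convergent index 7
k=0  a_k=18  p_k/q_k = 18/1
…
k=2  a_k=3  p_k/q_k = 75/4
…
k=4  a_k=9  p_k/q_k = 3621/193
…
k=6  a_k=3  p_k/q_k = 59118/3151
k=7  a_k=1  p_k/q_k = 77617/4137
→ (77617, 4137).  Check: 77617²=6024398689, 352·4137²=6024398688, difference 1.

77617 4137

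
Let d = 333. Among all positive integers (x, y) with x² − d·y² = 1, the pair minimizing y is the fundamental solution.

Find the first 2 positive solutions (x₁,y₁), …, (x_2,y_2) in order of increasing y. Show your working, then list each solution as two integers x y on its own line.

73 4
10657 584

√333 → a₀=18, period (4,36); ℓ=2 even so k=1
i=0: a=18 ⇒ p=18, q=1
i=1: a=4 ⇒ p=73, q=4
fundamental: x₁=73, y₁=4  (since 5329 − 333·16 = 1)
n=2: (73,4)∘(73,4) = (73·73+333·4·4, 73·4+4·73) = (10657,584)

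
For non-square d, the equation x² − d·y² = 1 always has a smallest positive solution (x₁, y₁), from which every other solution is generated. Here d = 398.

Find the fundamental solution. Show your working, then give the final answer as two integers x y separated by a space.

d=398: √d = [19; 1,18,1,38] (ℓ=4, even), read p_3/q_3
i=0: a=19 ⇒ p=19, q=1
…
i=2: a=18 ⇒ p=379, q=19
i=3: a=1 ⇒ p=399, q=20
fundamental: x₁=399, y₁=20  (since 159201 − 398·400 = 1)

399 20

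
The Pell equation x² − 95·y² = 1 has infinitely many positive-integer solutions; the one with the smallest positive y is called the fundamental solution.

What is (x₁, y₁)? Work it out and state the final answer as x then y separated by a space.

√95 = [9; 1,2,1,18, …], period ℓ=4 (even) → k=3
k=0  a_k=9  p_k/q_k = 9/1
…
k=2  a_k=2  p_k/q_k = 29/3
k=3  a_k=1  p_k/q_k = 39/4
fundamental: x₁=39, y₁=4  (since 1521 − 95·16 = 1)

39 4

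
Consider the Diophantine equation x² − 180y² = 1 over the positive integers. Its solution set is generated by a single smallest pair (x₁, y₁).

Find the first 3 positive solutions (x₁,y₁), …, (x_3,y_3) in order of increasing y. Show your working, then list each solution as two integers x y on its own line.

√180 = [13; 2,2,2,26, …], period ℓ=4 (even) → k=3
a_0=13:  p_0=13·1+0=13,  q_0=13·0+1=1
a_1=2:  p_1=2·13+1=27,  q_1=2·1+0=2
a_2=2:  p_2=2·27+13=67,  q_2=2·2+1=5
a_3=2:  p_3=2·67+27=161,  q_3=2·5+2=12
→ (161, 12).  Check: 161²=25921, 180·12²=25920, difference 1.
(x_2, y_2) = (161·161 + 180·12·12, 161·12 + 12·161) = (51841, 3864)
(x_3, y_3) = (161·51841 + 180·12·3864, 161·3864 + 12·51841) = (16692641, 1244196)

161 12
51841 3864
16692641 1244196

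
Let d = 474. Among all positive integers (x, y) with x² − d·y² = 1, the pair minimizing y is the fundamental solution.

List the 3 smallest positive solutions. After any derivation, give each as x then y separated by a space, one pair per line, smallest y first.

193549 8890
74922430801 3441301220
29002323118011949 1332120819650670

√474 = [21; 1,3,2,1,1,…,3,1,42, …], period ℓ=14 (even) → k=13
step 0: (21, 1)  from 21·(1,0) + (0,1)
…
step 5: (479, 22)  from 1·(283,13) + (196,9)
…
step 7: (5051, 232)  from 6·(762,35) + (479,22)
step 8: (5813, 267)  from 1·(5051,232) + (762,35)
…
step 10: (16677, 766)  from 1·(10864,499) + (5813,267)
…
step 12: (149331, 6859)  from 3·(44218,2031) + (16677,766)
step 13: (193549, 8890)  from 1·(149331,6859) + (44218,2031)
fundamental: x₁=193549, y₁=8890  (since 37461215401 − 474·79032100 = 1)
k=2:  x_2 = 193549·193549+474·8890·8890 = 74922430801,  y_2 = 193549·8890+8890·193549 = 3441301220
k=3:  x_3 = 193549·74922430801+474·8890·3441301220 = 29002323118011949,  y_3 = 193549·3441301220+8890·74922430801 = 1332120819650670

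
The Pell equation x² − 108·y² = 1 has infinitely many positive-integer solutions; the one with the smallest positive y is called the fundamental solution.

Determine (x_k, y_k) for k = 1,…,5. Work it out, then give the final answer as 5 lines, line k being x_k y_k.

1351 130
3650401 351260
9863382151 949104390
26650854921601 2564479710520
72010600134783751 6929223228720650

√108 = [10; 2,1,1,4,1,1,2,20, …], period ℓ=8 (even) → k=7
a_0=10:  p_0=10·1+0=10,  q_0=10·0+1=1
…
a_4=4:  p_4=4·52+31=239,  q_4=4·5+3=23
…
a_6=1:  p_6=1·291+239=530,  q_6=1·28+23=51
a_7=2:  p_7=2·530+291=1351,  q_7=2·51+28=130
→ (1351, 130).  Check: 1351²=1825201, 108·130²=1825200, difference 1.
k=2:  x_2 = 1351·1351+108·130·130 = 3650401,  y_2 = 1351·130+130·1351 = 351260
k=3:  x_3 = 1351·3650401+108·130·351260 = 9863382151,  y_3 = 1351·351260+130·3650401 = 949104390
k=4:  x_4 = 1351·9863382151+108·130·949104390 = 26650854921601,  y_4 = 1351·949104390+130·9863382151 = 2564479710520
k=5:  x_5 = 1351·26650854921601+108·130·2564479710520 = 72010600134783751,  y_5 = 1351·2564479710520+130·26650854921601 = 6929223228720650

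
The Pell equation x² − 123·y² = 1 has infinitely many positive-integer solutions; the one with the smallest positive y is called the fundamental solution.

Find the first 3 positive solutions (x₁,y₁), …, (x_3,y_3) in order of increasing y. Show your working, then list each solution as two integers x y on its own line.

[11; 11,22] for √123; ℓ=2 ⇒ convergent index 1
step 0: (11, 1)  from 11·(1,0) + (0,1)
step 1: (122, 11)  from 11·(11,1) + (1,0)
(x₁, y₁) = (122, 11);  122² − 123·11² = 1 ✓
(122+11√123)^2 = 29767 + 2684√123
(122+11√123)^3 = 7263026 + 654885√123

122 11
29767 2684
7263026 654885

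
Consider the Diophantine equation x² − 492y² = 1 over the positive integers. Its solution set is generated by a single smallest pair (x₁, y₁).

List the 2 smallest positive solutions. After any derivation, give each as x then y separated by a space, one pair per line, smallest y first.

29767 1342
1772148577 79894628

[22; 5,1,1,10,1,1,5,44] for √492; ℓ=8 ⇒ convergent index 7
step 0: (22, 1)  from 22·(1,0) + (0,1)
…
step 3: (244, 11)  from 1·(133,6) + (111,5)
step 4: (2573, 116)  from 10·(244,11) + (133,6)
step 5: (2817, 127)  from 1·(2573,116) + (244,11)
step 6: (5390, 243)  from 1·(2817,127) + (2573,116)
step 7: (29767, 1342)  from 5·(5390,243) + (2817,127)
(x₁, y₁) = (29767, 1342);  29767² − 492·1342² = 1 ✓
(x_2, y_2) = (29767·29767 + 492·1342·1342, 29767·1342 + 1342·29767) = (1772148577, 79894628)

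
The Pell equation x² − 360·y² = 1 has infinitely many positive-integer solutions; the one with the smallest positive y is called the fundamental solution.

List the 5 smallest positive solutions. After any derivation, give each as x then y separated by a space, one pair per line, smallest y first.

[18; 1,36] for √360; ℓ=2 ⇒ convergent index 1
step 0: (18, 1)  from 18·(1,0) + (0,1)
step 1: (19, 1)  from 1·(18,1) + (1,0)
fundamental: x₁=19, y₁=1  (since 361 − 360·1 = 1)
(x_2, y_2) = (19·19 + 360·1·1, 19·1 + 1·19) = (721, 38)
(x_3, y_3) = (19·721 + 360·1·38, 19·38 + 1·721) = (27379, 1443)
(x_4, y_4) = (19·27379 + 360·1·1443, 19·1443 + 1·27379) = (1039681, 54796)
(x_5, y_5) = (19·1039681 + 360·1·54796, 19·54796 + 1·1039681) = (39480499, 2080805)

19 1
721 38
27379 1443
1039681 54796
39480499 2080805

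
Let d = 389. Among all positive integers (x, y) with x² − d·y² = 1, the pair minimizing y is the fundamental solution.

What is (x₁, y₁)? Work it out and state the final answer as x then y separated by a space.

3287049 166660

[19; 1,2,1,1,1,1,2,1,38] for √389; ℓ=9 ⇒ convergent index 17
step 0: (19, 1)  from 19·(1,0) + (0,1)
step 1: (20, 1)  from 1·(19,1) + (1,0)
…
step 4: (138, 7)  from 1·(79,4) + (59,3)
step 5: (217, 11)  from 1·(138,7) + (79,4)
…
step 7: (927, 47)  from 2·(355,18) + (217,11)
step 8: (1282, 65)  from 1·(927,47) + (355,18)
…
step 10: (50925, 2582)  from 1·(49643,2517) + (1282,65)
step 11: (151493, 7681)  from 2·(50925,2582) + (49643,2517)
step 12: (202418, 10263)  from 1·(151493,7681) + (50925,2582)
…
step 14: (556329, 28207)  from 1·(353911,17944) + (202418,10263)
step 15: (910240, 46151)  from 1·(556329,28207) + (353911,17944)
step 16: (2376809, 120509)  from 2·(910240,46151) + (556329,28207)
step 17: (3287049, 166660)  from 1·(2376809,120509) + (910240,46151)
(x₁, y₁) = (3287049, 166660);  3287049² − 389·166660² = 1 ✓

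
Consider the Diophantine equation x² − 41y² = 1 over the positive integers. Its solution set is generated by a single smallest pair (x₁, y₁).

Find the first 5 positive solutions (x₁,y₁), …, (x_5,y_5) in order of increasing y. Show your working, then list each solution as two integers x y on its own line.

√41 = [6; 2,2,12, …], period ℓ=3 (odd) → k=5
a_0=6:  p_0=6·1+0=6,  q_0=6·0+1=1
a_1=2:  p_1=2·6+1=13,  q_1=2·1+0=2
…
a_3=12:  p_3=12·32+13=397,  q_3=12·5+2=62
a_4=2:  p_4=2·397+32=826,  q_4=2·62+5=129
a_5=2:  p_5=2·826+397=2049,  q_5=2·129+62=320
(x₁, y₁) = (2049, 320);  2049² − 41·320² = 1 ✓
(2049+320√41)^2 = 8396801 + 1311360√41
(2049+320√41)^3 = 34410088449 + 5373952960√41
(2049+320√41)^4 = 141012534067201 + 22022457918720√41
(2049+320√41)^5 = 577869330197301249 + 90248027176961600√41

2049 320
8396801 1311360
34410088449 5373952960
141012534067201 22022457918720
577869330197301249 90248027176961600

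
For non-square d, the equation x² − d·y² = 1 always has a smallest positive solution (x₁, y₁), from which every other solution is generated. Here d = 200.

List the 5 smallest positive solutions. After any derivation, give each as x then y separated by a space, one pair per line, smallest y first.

√200 = [14; 7,28, …], period ℓ=2 (even) → k=1
step 0: (14, 1)  from 14·(1,0) + (0,1)
step 1: (99, 7)  from 7·(14,1) + (1,0)
→ (99, 7).  Check: 99²=9801, 200·7²=9800, difference 1.
k=2:  x_2 = 99·99+200·7·7 = 19601,  y_2 = 99·7+7·99 = 1386
k=3:  x_3 = 99·19601+200·7·1386 = 3880899,  y_3 = 99·1386+7·19601 = 274421
k=4:  x_4 = 99·3880899+200·7·274421 = 768398401,  y_4 = 99·274421+7·3880899 = 54333972
k=5:  x_5 = 99·768398401+200·7·54333972 = 152139002499,  y_5 = 99·54333972+7·768398401 = 10757852035

99 7
19601 1386
3880899 274421
768398401 54333972
152139002499 10757852035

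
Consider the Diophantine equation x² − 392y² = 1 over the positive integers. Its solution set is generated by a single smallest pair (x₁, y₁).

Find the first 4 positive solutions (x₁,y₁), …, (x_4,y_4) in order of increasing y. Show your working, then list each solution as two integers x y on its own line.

√392 = [19; 1,3,1,38, …], period ℓ=4 (even) → k=3
step 0: (19, 1)  from 19·(1,0) + (0,1)
…
step 2: (79, 4)  from 3·(20,1) + (19,1)
step 3: (99, 5)  from 1·(79,4) + (20,1)
(x₁, y₁) = (99, 5);  99² − 392·5² = 1 ✓
(99+5√392)^2 = 19601 + 990√392
(99+5√392)^3 = 3880899 + 196015√392
(99+5√392)^4 = 768398401 + 38809980√392

99 5
19601 990
3880899 196015
768398401 38809980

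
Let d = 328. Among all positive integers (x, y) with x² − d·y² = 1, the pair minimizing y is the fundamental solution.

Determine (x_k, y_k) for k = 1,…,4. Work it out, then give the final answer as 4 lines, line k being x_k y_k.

163 9
53137 2934
17322499 956475
5647081537 311807916

d=328: √d = [18; 9,36] (ℓ=2, even), read p_1/q_1
a_0=18:  p_0=18·1+0=18,  q_0=18·0+1=1
a_1=9:  p_1=9·18+1=163,  q_1=9·1+0=9
→ (163, 9).  Check: 163²=26569, 328·9²=26568, difference 1.
(163+9√328)^2 = 53137 + 2934√328
(163+9√328)^3 = 17322499 + 956475√328
(163+9√328)^4 = 5647081537 + 311807916√328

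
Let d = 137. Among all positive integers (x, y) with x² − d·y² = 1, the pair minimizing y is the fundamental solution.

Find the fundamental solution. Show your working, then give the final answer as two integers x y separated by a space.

6083073 519712

d=137: √d = [11; 1,2,2,1,1,2,2,1,22] (ℓ=9, odd), read p_17/q_17
i=0: a=11 ⇒ p=11, q=1
…
i=2: a=2 ⇒ p=35, q=3
…
i=5: a=1 ⇒ p=199, q=17
…
i=7: a=2 ⇒ p=1229, q=105
i=8: a=1 ⇒ p=1744, q=149
…
i=10: a=1 ⇒ p=41341, q=3532
i=11: a=2 ⇒ p=122279, q=10447
i=12: a=2 ⇒ p=285899, q=24426
i=13: a=1 ⇒ p=408178, q=34873
…
i=15: a=2 ⇒ p=1796332, q=153471
i=16: a=2 ⇒ p=4286741, q=366241
i=17: a=1 ⇒ p=6083073, q=519712
→ (6083073, 519712).  Check: 6083073²=37003777123329, 137·519712²=37003777123328, difference 1.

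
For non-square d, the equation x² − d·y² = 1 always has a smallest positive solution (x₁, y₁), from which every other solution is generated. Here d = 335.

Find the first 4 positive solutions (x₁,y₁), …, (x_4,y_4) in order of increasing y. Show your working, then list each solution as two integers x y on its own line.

604 33
729631 39864
881393644 48155679
1064722792321 58172020368

[18; 3,3,3,36] for √335; ℓ=4 ⇒ convergent index 3
k=0  a_k=18  p_k/q_k = 18/1
k=1  a_k=3  p_k/q_k = 55/3
k=2  a_k=3  p_k/q_k = 183/10
k=3  a_k=3  p_k/q_k = 604/33
(x₁, y₁) = (604, 33);  604² − 335·33² = 1 ✓
(x_2, y_2) = (604·604 + 335·33·33, 604·33 + 33·604) = (729631, 39864)
(x_3, y_3) = (604·729631 + 335·33·39864, 604·39864 + 33·729631) = (881393644, 48155679)
(x_4, y_4) = (604·881393644 + 335·33·48155679, 604·48155679 + 33·881393644) = (1064722792321, 58172020368)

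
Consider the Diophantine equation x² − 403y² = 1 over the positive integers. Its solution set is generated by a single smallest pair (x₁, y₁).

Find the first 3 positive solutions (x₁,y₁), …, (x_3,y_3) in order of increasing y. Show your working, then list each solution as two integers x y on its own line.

669878 33369
897473069767 44706317964
1202394930058086974 59895557730143415

√403 = [20; 13,2,1,3,1,3,1,2,13,40, …], period ℓ=10 (even) → k=9
k=0  a_k=20  p_k/q_k = 20/1
…
k=3  a_k=1  p_k/q_k = 803/40
…
k=7  a_k=1  p_k/q_k = 17967/895
k=8  a_k=2  p_k/q_k = 50147/2498
k=9  a_k=13  p_k/q_k = 669878/33369
(x₁, y₁) = (669878, 33369);  669878² − 403·33369² = 1 ✓
k=2:  x_2 = 669878·669878+403·33369·33369 = 897473069767,  y_2 = 669878·33369+33369·669878 = 44706317964
k=3:  x_3 = 669878·897473069767+403·33369·44706317964 = 1202394930058086974,  y_3 = 669878·44706317964+33369·897473069767 = 59895557730143415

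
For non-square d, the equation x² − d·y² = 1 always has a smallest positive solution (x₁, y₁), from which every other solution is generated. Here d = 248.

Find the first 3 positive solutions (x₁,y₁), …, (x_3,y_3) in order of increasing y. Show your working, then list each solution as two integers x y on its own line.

[15; 1,2,1,30] for √248; ℓ=4 ⇒ convergent index 3
step 0: (15, 1)  from 15·(1,0) + (0,1)
step 1: (16, 1)  from 1·(15,1) + (1,0)
step 2: (47, 3)  from 2·(16,1) + (15,1)
step 3: (63, 4)  from 1·(47,3) + (16,1)
(x₁, y₁) = (63, 4);  63² − 248·4² = 1 ✓
(63+4√248)^2 = 7937 + 504√248
(63+4√248)^3 = 999999 + 63500√248

63 4
7937 504
999999 63500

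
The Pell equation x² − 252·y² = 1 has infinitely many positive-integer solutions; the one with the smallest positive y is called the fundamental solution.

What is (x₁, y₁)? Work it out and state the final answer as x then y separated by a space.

d=252: √d = [15; 1,6,1,30] (ℓ=4, even), read p_3/q_3
step 0: (15, 1)  from 15·(1,0) + (0,1)
step 1: (16, 1)  from 1·(15,1) + (1,0)
step 2: (111, 7)  from 6·(16,1) + (15,1)
step 3: (127, 8)  from 1·(111,7) + (16,1)
(x₁, y₁) = (127, 8);  127² − 252·8² = 1 ✓

127 8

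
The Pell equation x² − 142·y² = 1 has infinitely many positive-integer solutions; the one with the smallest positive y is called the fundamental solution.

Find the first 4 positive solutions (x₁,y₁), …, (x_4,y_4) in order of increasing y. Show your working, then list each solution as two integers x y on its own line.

143 12
40897 3432
11696399 981540
3345129217 280717008

√142 = [11; 1,10,1,22, …], period ℓ=4 (even) → k=3
i=0: a=11 ⇒ p=11, q=1
i=1: a=1 ⇒ p=12, q=1
i=2: a=10 ⇒ p=131, q=11
i=3: a=1 ⇒ p=143, q=12
(x₁, y₁) = (143, 12);  143² − 142·12² = 1 ✓
(x_2, y_2) = (143·143 + 142·12·12, 143·12 + 12·143) = (40897, 3432)
(x_3, y_3) = (143·40897 + 142·12·3432, 143·3432 + 12·40897) = (11696399, 981540)
(x_4, y_4) = (143·11696399 + 142·12·981540, 143·981540 + 12·11696399) = (3345129217, 280717008)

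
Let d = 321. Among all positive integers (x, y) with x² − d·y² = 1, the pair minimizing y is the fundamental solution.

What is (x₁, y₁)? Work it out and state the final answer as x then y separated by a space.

√321 → a₀=17, period (1,10,1,34); ℓ=4 even so k=3
k=0  a_k=17  p_k/q_k = 17/1
…
k=2  a_k=10  p_k/q_k = 197/11
k=3  a_k=1  p_k/q_k = 215/12
fundamental: x₁=215, y₁=12  (since 46225 − 321·144 = 1)

215 12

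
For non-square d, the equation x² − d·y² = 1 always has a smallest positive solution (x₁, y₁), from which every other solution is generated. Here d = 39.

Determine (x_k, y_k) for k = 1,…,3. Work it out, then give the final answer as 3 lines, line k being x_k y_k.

25 4
1249 200
62425 9996

[6; 4,12] for √39; ℓ=2 ⇒ convergent index 1
k=0  a_k=6  p_k/q_k = 6/1
k=1  a_k=4  p_k/q_k = 25/4
→ (25, 4).  Check: 25²=625, 39·4²=624, difference 1.
n=2: (25,4)∘(25,4) = (25·25+39·4·4, 25·4+4·25) = (1249,200)
n=3: (1249,200)∘(25,4) = (25·1249+39·4·200, 25·200+4·1249) = (62425,9996)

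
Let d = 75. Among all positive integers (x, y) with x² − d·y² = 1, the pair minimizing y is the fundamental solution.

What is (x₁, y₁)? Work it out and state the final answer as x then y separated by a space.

26 3

d=75: √d = [8; 1,1,1,16] (ℓ=4, even), read p_3/q_3
k=0  a_k=8  p_k/q_k = 8/1
…
k=2  a_k=1  p_k/q_k = 17/2
k=3  a_k=1  p_k/q_k = 26/3
(x₁, y₁) = (26, 3);  26² − 75·3² = 1 ✓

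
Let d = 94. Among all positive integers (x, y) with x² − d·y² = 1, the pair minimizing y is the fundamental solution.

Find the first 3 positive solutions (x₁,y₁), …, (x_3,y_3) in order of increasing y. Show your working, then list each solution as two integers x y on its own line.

2143295 221064
9187426914049 947610731760
39382732335491159615 4062018686654877336

√94 → a₀=9, period (1,2,3,1,1,…,2,1,18); ℓ=16 even so k=15
step 0: (9, 1)  from 9·(1,0) + (0,1)
step 1: (10, 1)  from 1·(9,1) + (1,0)
step 2: (29, 3)  from 2·(10,1) + (9,1)
step 3: (97, 10)  from 3·(29,3) + (10,1)
step 4: (126, 13)  from 1·(97,10) + (29,3)
step 5: (223, 23)  from 1·(126,13) + (97,10)
step 6: (1241, 128)  from 5·(223,23) + (126,13)
step 7: (1464, 151)  from 1·(1241,128) + (223,23)
step 8: (12953, 1336)  from 8·(1464,151) + (1241,128)
step 9: (14417, 1487)  from 1·(12953,1336) + (1464,151)
step 10: (85038, 8771)  from 5·(14417,1487) + (12953,1336)
step 11: (99455, 10258)  from 1·(85038,8771) + (14417,1487)
step 12: (184493, 19029)  from 1·(99455,10258) + (85038,8771)
…
step 14: (1490361, 153719)  from 2·(652934,67345) + (184493,19029)
step 15: (2143295, 221064)  from 1·(1490361,153719) + (652934,67345)
→ (2143295, 221064).  Check: 2143295²=4593713457025, 94·221064²=4593713457024, difference 1.
(x_2, y_2) = (2143295·2143295 + 94·221064·221064, 2143295·221064 + 221064·2143295) = (9187426914049, 947610731760)
(x_3, y_3) = (2143295·9187426914049 + 94·221064·947610731760, 2143295·947610731760 + 221064·9187426914049) = (39382732335491159615, 4062018686654877336)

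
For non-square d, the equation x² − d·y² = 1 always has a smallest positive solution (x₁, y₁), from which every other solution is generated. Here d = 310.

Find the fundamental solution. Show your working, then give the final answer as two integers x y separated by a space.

848719 48204

√310 → a₀=17, period (1,1,1,1,5,…,1,1,34); ℓ=16 even so k=15
step 0: (17, 1)  from 17·(1,0) + (0,1)
…
step 4: (88, 5)  from 1·(53,3) + (35,2)
step 5: (493, 28)  from 5·(88,5) + (53,3)
…
step 9: (7747, 440)  from 1·(5687,323) + (2060,117)
step 10: (28928, 1643)  from 3·(7747,440) + (5687,323)
step 11: (152387, 8655)  from 5·(28928,1643) + (7747,440)
…
step 14: (515017, 29251)  from 1·(333702,18953) + (181315,10298)
step 15: (848719, 48204)  from 1·(515017,29251) + (333702,18953)
fundamental: x₁=848719, y₁=48204  (since 720323940961 − 310·2323625616 = 1)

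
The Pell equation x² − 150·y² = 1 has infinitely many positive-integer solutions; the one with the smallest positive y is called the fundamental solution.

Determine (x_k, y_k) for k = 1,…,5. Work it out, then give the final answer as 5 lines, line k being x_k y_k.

49 4
4801 392
470449 38412
46099201 3763984
4517251249 368832020

√150 → a₀=12, period (4,24); ℓ=2 even so k=1
k=0  a_k=12  p_k/q_k = 12/1
k=1  a_k=4  p_k/q_k = 49/4
→ (49, 4).  Check: 49²=2401, 150·4²=2400, difference 1.
n=2: (49,4)∘(49,4) = (49·49+150·4·4, 49·4+4·49) = (4801,392)
n=3: (4801,392)∘(49,4) = (49·4801+150·4·392, 49·392+4·4801) = (470449,38412)
n=4: (470449,38412)∘(49,4) = (49·470449+150·4·38412, 49·38412+4·470449) = (46099201,3763984)
n=5: (46099201,3763984)∘(49,4) = (49·46099201+150·4·3763984, 49·3763984+4·46099201) = (4517251249,368832020)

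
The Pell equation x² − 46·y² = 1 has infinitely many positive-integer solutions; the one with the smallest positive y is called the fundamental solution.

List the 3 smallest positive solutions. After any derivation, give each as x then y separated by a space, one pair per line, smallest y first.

√46 = [6; 1,3,1,1,2,6,2,1,1,3,1,12, …], period ℓ=12 (even) → k=11
k=0  a_k=6  p_k/q_k = 6/1
…
k=2  a_k=3  p_k/q_k = 27/4
…
k=4  a_k=1  p_k/q_k = 61/9
…
k=6  a_k=6  p_k/q_k = 997/147
k=7  a_k=2  p_k/q_k = 2150/317
…
k=9  a_k=1  p_k/q_k = 5297/781
k=10  a_k=3  p_k/q_k = 19038/2807
k=11  a_k=1  p_k/q_k = 24335/3588
(x₁, y₁) = (24335, 3588);  24335² − 46·3588² = 1 ✓
(x_2, y_2) = (24335·24335 + 46·3588·3588, 24335·3588 + 3588·24335) = (1184384449, 174627960)
(x_3, y_3) = (24335·1184384449 + 46·3588·174627960, 24335·174627960 + 3588·1184384449) = (57643991108495, 8499142809612)

24335 3588
1184384449 174627960
57643991108495 8499142809612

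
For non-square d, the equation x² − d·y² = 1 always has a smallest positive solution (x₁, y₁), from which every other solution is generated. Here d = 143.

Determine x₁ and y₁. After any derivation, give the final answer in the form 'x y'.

12 1

√143 → a₀=11, period (1,22); ℓ=2 even so k=1
a_0=11:  p_0=11·1+0=11,  q_0=11·0+1=1
a_1=1:  p_1=1·11+1=12,  q_1=1·1+0=1
→ (12, 1).  Check: 12²=144, 143·1²=143, difference 1.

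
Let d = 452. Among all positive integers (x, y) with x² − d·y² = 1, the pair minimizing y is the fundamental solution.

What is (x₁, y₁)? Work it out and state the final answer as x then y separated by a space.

[21; 3,1,5,3,10,3,5,1,3,42] for √452; ℓ=10 ⇒ convergent index 9
a_0=21:  p_0=21·1+0=21,  q_0=21·0+1=1
a_1=3:  p_1=3·21+1=64,  q_1=3·1+0=3
a_2=1:  p_2=1·64+21=85,  q_2=1·3+1=4
a_3=5:  p_3=5·85+64=489,  q_3=5·4+3=23
a_4=3:  p_4=3·489+85=1552,  q_4=3·23+4=73
a_5=10:  p_5=10·1552+489=16009,  q_5=10·73+23=753
a_6=3:  p_6=3·16009+1552=49579,  q_6=3·753+73=2332
…
a_8=1:  p_8=1·263904+49579=313483,  q_8=1·12413+2332=14745
a_9=3:  p_9=3·313483+263904=1204353,  q_9=3·14745+12413=56648
fundamental: x₁=1204353, y₁=56648  (since 1450466148609 − 452·3208995904 = 1)

1204353 56648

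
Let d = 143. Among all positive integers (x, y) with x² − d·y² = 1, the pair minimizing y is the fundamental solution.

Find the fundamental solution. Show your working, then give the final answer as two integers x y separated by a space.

12 1

√143 = [11; 1,22, …], period ℓ=2 (even) → k=1
k=0  a_k=11  p_k/q_k = 11/1
k=1  a_k=1  p_k/q_k = 12/1
fundamental: x₁=12, y₁=1  (since 144 − 143·1 = 1)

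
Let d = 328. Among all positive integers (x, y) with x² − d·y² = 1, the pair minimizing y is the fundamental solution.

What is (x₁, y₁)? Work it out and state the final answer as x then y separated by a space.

163 9

[18; 9,36] for √328; ℓ=2 ⇒ convergent index 1
i=0: a=18 ⇒ p=18, q=1
i=1: a=9 ⇒ p=163, q=9
(x₁, y₁) = (163, 9);  163² − 328·9² = 1 ✓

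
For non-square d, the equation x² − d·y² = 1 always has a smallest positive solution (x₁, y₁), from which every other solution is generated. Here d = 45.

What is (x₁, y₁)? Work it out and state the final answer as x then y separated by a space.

d=45: √d = [6; 1,2,2,2,1,12] (ℓ=6, even), read p_5/q_5
k=0  a_k=6  p_k/q_k = 6/1
…
k=2  a_k=2  p_k/q_k = 20/3
…
k=4  a_k=2  p_k/q_k = 114/17
k=5  a_k=1  p_k/q_k = 161/24
(x₁, y₁) = (161, 24);  161² − 45·24² = 1 ✓

161 24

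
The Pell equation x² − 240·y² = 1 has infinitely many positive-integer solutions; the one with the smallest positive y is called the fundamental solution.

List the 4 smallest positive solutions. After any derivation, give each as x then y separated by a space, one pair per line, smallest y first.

31 2
1921 124
119071 7686
7380481 476408

d=240: √d = [15; 2,30] (ℓ=2, even), read p_1/q_1
step 0: (15, 1)  from 15·(1,0) + (0,1)
step 1: (31, 2)  from 2·(15,1) + (1,0)
fundamental: x₁=31, y₁=2  (since 961 − 240·4 = 1)
(x_2, y_2) = (31·31 + 240·2·2, 31·2 + 2·31) = (1921, 124)
(x_3, y_3) = (31·1921 + 240·2·124, 31·124 + 2·1921) = (119071, 7686)
(x_4, y_4) = (31·119071 + 240·2·7686, 31·7686 + 2·119071) = (7380481, 476408)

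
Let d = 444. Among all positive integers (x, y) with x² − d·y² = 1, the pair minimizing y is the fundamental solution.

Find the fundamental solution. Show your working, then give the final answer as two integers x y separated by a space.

√444 = [21; 14,42, …], period ℓ=2 (even) → k=1
a_0=21:  p_0=21·1+0=21,  q_0=21·0+1=1
a_1=14:  p_1=14·21+1=295,  q_1=14·1+0=14
→ (295, 14).  Check: 295²=87025, 444·14²=87024, difference 1.

295 14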